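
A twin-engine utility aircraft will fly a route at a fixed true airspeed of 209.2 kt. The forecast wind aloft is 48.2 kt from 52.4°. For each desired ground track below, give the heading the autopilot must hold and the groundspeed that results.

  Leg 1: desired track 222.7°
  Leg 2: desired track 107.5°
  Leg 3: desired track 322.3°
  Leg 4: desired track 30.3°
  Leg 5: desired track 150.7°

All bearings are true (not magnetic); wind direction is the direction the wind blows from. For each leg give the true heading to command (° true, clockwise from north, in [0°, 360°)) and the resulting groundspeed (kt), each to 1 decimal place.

Leg 1: desired track 222.7°; wind correction -2.2° → command heading 220.5°, groundspeed 256.6 kt
Leg 2: desired track 107.5°; wind correction -10.9° → command heading 96.6°, groundspeed 177.9 kt
Leg 3: desired track 322.3°; wind correction +13.3° → command heading 335.6°, groundspeed 203.7 kt
Leg 4: desired track 30.3°; wind correction +5.0° → command heading 35.3°, groundspeed 163.8 kt
Leg 5: desired track 150.7°; wind correction -13.2° → command heading 137.5°, groundspeed 210.6 kt

Leg 1: heading=220.5°, groundspeed=256.6 kt
Leg 2: heading=96.6°, groundspeed=177.9 kt
Leg 3: heading=335.6°, groundspeed=203.7 kt
Leg 4: heading=35.3°, groundspeed=163.8 kt
Leg 5: heading=137.5°, groundspeed=210.6 kt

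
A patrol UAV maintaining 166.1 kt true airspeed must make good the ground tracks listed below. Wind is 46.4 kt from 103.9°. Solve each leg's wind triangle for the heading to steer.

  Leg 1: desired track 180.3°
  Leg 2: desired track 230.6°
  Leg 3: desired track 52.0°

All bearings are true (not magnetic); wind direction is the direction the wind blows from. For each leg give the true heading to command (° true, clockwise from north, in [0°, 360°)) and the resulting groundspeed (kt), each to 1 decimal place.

Leg 1: desired track 180.3°; wind correction -15.8° → command heading 164.5°, groundspeed 148.9 kt
Leg 2: desired track 230.6°; wind correction -12.9° → command heading 217.7°, groundspeed 189.6 kt
Leg 3: desired track 52.0°; wind correction +12.7° → command heading 64.7°, groundspeed 133.4 kt

Leg 1: heading=164.5°, groundspeed=148.9 kt
Leg 2: heading=217.7°, groundspeed=189.6 kt
Leg 3: heading=64.7°, groundspeed=133.4 kt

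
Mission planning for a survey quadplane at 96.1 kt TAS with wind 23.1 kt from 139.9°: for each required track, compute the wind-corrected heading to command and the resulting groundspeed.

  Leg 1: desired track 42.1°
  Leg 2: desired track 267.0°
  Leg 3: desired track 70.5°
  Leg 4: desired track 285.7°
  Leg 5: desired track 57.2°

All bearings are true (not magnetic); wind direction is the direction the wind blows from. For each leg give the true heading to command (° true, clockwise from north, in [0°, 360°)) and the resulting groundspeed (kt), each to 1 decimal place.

Leg 1: heading=55.9°, groundspeed=96.5 kt
Leg 2: heading=255.9°, groundspeed=108.3 kt
Leg 3: heading=83.5°, groundspeed=85.5 kt
Leg 4: heading=277.9°, groundspeed=114.3 kt
Leg 5: heading=71.0°, groundspeed=90.4 kt

Leg 1: desired track 42.1°; wind correction +13.8° → command heading 55.9°, groundspeed 96.5 kt
Leg 2: desired track 267.0°; wind correction -11.1° → command heading 255.9°, groundspeed 108.3 kt
Leg 3: desired track 70.5°; wind correction +13.0° → command heading 83.5°, groundspeed 85.5 kt
Leg 4: desired track 285.7°; wind correction -7.8° → command heading 277.9°, groundspeed 114.3 kt
Leg 5: desired track 57.2°; wind correction +13.8° → command heading 71.0°, groundspeed 90.4 kt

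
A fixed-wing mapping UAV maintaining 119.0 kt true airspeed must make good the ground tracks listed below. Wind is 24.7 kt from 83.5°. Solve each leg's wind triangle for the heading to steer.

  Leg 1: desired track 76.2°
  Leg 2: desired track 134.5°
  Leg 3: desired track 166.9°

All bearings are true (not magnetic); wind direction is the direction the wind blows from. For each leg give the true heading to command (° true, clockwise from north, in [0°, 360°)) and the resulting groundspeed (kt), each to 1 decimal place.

Leg 1: heading=77.7°, groundspeed=94.5 kt
Leg 2: heading=125.2°, groundspeed=101.9 kt
Leg 3: heading=155.0°, groundspeed=113.6 kt

Leg 1: desired track 76.2°; wind correction +1.5° → command heading 77.7°, groundspeed 94.5 kt
Leg 2: desired track 134.5°; wind correction -9.3° → command heading 125.2°, groundspeed 101.9 kt
Leg 3: desired track 166.9°; wind correction -11.9° → command heading 155.0°, groundspeed 113.6 kt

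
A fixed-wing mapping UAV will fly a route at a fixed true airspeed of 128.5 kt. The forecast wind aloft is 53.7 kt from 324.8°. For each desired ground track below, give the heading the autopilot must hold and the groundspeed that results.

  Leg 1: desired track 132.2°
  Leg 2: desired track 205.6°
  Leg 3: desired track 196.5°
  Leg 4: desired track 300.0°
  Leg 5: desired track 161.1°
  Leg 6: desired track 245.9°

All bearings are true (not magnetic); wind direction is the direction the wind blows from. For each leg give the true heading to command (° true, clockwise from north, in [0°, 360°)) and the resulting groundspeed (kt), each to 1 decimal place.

Leg 1: desired track 132.2°; wind correction -5.2° → command heading 127.0°, groundspeed 180.4 kt
Leg 2: desired track 205.6°; wind correction +21.4° → command heading 227.0°, groundspeed 145.8 kt
Leg 3: desired track 196.5°; wind correction +19.1° → command heading 215.6°, groundspeed 154.7 kt
Leg 4: desired track 300.0°; wind correction +10.1° → command heading 310.1°, groundspeed 77.8 kt
Leg 5: desired track 161.1°; wind correction +6.7° → command heading 167.8°, groundspeed 179.2 kt
Leg 6: desired track 245.9°; wind correction +24.2° → command heading 270.1°, groundspeed 106.9 kt

Leg 1: heading=127.0°, groundspeed=180.4 kt
Leg 2: heading=227.0°, groundspeed=145.8 kt
Leg 3: heading=215.6°, groundspeed=154.7 kt
Leg 4: heading=310.1°, groundspeed=77.8 kt
Leg 5: heading=167.8°, groundspeed=179.2 kt
Leg 6: heading=270.1°, groundspeed=106.9 kt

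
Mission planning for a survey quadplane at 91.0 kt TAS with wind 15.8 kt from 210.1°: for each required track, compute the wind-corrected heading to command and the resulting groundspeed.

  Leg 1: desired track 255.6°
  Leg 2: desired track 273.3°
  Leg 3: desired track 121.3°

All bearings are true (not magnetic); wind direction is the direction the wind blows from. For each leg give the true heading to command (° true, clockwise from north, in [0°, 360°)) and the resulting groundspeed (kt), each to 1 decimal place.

Leg 1: desired track 255.6°; wind correction -7.1° → command heading 248.5°, groundspeed 79.2 kt
Leg 2: desired track 273.3°; wind correction -8.9° → command heading 264.4°, groundspeed 82.8 kt
Leg 3: desired track 121.3°; wind correction +10.0° → command heading 131.3°, groundspeed 89.3 kt

Leg 1: heading=248.5°, groundspeed=79.2 kt
Leg 2: heading=264.4°, groundspeed=82.8 kt
Leg 3: heading=131.3°, groundspeed=89.3 kt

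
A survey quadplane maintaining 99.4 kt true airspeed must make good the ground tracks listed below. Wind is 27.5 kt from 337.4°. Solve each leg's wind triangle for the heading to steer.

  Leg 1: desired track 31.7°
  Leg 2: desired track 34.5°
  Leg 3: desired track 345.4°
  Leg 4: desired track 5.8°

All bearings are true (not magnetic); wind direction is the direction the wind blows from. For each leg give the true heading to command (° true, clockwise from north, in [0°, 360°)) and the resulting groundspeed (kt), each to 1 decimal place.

Leg 1: heading=18.7°, groundspeed=80.8 kt
Leg 2: heading=21.1°, groundspeed=81.7 kt
Leg 3: heading=343.2°, groundspeed=72.1 kt
Leg 4: heading=358.2°, groundspeed=74.3 kt

Leg 1: desired track 31.7°; wind correction -13.0° → command heading 18.7°, groundspeed 80.8 kt
Leg 2: desired track 34.5°; wind correction -13.4° → command heading 21.1°, groundspeed 81.7 kt
Leg 3: desired track 345.4°; wind correction -2.2° → command heading 343.2°, groundspeed 72.1 kt
Leg 4: desired track 5.8°; wind correction -7.6° → command heading 358.2°, groundspeed 74.3 kt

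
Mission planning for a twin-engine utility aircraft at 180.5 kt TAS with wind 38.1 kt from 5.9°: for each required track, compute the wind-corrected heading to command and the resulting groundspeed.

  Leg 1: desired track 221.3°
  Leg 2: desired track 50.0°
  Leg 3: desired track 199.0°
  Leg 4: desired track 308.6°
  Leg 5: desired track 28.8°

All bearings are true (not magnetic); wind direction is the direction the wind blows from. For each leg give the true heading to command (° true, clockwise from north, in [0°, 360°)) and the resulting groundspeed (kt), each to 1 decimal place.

Leg 1: desired track 221.3°; wind correction +7.0° → command heading 228.3°, groundspeed 210.2 kt
Leg 2: desired track 50.0°; wind correction -8.4° → command heading 41.6°, groundspeed 151.2 kt
Leg 3: desired track 199.0°; wind correction +2.7° → command heading 201.7°, groundspeed 217.4 kt
Leg 4: desired track 308.6°; wind correction +10.2° → command heading 318.8°, groundspeed 157.0 kt
Leg 5: desired track 28.8°; wind correction -4.7° → command heading 24.1°, groundspeed 144.8 kt

Leg 1: heading=228.3°, groundspeed=210.2 kt
Leg 2: heading=41.6°, groundspeed=151.2 kt
Leg 3: heading=201.7°, groundspeed=217.4 kt
Leg 4: heading=318.8°, groundspeed=157.0 kt
Leg 5: heading=24.1°, groundspeed=144.8 kt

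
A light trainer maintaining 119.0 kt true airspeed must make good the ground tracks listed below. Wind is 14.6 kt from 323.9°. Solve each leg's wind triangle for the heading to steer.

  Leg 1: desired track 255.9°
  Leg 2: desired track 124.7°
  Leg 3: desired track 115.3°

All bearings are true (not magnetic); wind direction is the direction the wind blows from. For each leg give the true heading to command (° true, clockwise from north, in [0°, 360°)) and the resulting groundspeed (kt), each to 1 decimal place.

Leg 1: desired track 255.9°; wind correction +6.5° → command heading 262.4°, groundspeed 112.8 kt
Leg 2: desired track 124.7°; wind correction -2.3° → command heading 122.4°, groundspeed 132.7 kt
Leg 3: desired track 115.3°; wind correction -3.4° → command heading 111.9°, groundspeed 131.6 kt

Leg 1: heading=262.4°, groundspeed=112.8 kt
Leg 2: heading=122.4°, groundspeed=132.7 kt
Leg 3: heading=111.9°, groundspeed=131.6 kt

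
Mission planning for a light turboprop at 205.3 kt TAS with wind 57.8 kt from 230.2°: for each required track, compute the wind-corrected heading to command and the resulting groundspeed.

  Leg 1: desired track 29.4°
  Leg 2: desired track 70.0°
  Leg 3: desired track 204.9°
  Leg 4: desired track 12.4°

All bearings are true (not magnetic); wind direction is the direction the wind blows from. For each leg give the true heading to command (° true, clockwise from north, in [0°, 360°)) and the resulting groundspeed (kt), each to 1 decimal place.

Leg 1: heading=23.7°, groundspeed=258.3 kt
Leg 2: heading=75.5°, groundspeed=258.7 kt
Leg 3: heading=211.8°, groundspeed=151.6 kt
Leg 4: heading=2.5°, groundspeed=247.9 kt

Leg 1: desired track 29.4°; wind correction -5.7° → command heading 23.7°, groundspeed 258.3 kt
Leg 2: desired track 70.0°; wind correction +5.5° → command heading 75.5°, groundspeed 258.7 kt
Leg 3: desired track 204.9°; wind correction +6.9° → command heading 211.8°, groundspeed 151.6 kt
Leg 4: desired track 12.4°; wind correction -9.9° → command heading 2.5°, groundspeed 247.9 kt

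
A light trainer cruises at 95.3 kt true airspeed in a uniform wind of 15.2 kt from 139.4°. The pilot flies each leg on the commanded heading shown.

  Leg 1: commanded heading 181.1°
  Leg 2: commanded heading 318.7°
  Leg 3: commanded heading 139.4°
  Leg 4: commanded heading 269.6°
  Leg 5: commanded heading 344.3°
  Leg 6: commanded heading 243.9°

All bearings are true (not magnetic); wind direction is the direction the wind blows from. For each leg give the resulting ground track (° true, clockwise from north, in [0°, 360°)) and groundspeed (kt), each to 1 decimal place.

Leg 1: heading 181.1°; drift +6.9° → track 188.0°, groundspeed 84.6 kt
Leg 2: heading 318.7°; drift +0.1° → track 318.8°, groundspeed 110.5 kt
Leg 3: heading 139.4°; drift +0.0° → track 139.4°, groundspeed 80.1 kt
Leg 4: heading 269.6°; drift +6.3° → track 275.9°, groundspeed 105.8 kt
Leg 5: heading 344.3°; drift -3.4° → track 340.9°, groundspeed 109.3 kt
Leg 6: heading 243.9°; drift +8.4° → track 252.3°, groundspeed 100.2 kt

Leg 1: track=188.0°, groundspeed=84.6 kt
Leg 2: track=318.8°, groundspeed=110.5 kt
Leg 3: track=139.4°, groundspeed=80.1 kt
Leg 4: track=275.9°, groundspeed=105.8 kt
Leg 5: track=340.9°, groundspeed=109.3 kt
Leg 6: track=252.3°, groundspeed=100.2 kt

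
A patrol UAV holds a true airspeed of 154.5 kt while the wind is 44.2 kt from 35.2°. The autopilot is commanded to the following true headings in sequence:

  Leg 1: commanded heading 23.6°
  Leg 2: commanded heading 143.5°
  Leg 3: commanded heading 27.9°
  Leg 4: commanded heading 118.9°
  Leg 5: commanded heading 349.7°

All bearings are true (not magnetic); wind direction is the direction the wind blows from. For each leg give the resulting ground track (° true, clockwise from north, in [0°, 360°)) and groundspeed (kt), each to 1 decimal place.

Leg 1: heading 23.6°; drift -4.6° → track 19.0°, groundspeed 111.6 kt
Leg 2: heading 143.5°; drift +14.0° → track 157.5°, groundspeed 173.5 kt
Leg 3: heading 27.9°; drift -2.9° → track 25.0°, groundspeed 110.8 kt
Leg 4: heading 118.9°; drift +16.4° → track 135.3°, groundspeed 156.0 kt
Leg 5: heading 349.7°; drift -14.3° → track 335.4°, groundspeed 127.5 kt

Leg 1: track=19.0°, groundspeed=111.6 kt
Leg 2: track=157.5°, groundspeed=173.5 kt
Leg 3: track=25.0°, groundspeed=110.8 kt
Leg 4: track=135.3°, groundspeed=156.0 kt
Leg 5: track=335.4°, groundspeed=127.5 kt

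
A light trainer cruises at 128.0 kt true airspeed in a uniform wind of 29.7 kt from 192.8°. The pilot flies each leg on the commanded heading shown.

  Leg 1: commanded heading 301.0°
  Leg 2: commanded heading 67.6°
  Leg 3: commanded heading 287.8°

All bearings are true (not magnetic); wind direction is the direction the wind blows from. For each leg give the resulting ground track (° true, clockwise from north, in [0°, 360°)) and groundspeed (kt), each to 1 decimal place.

Leg 1: track=312.6°, groundspeed=140.1 kt
Leg 2: track=58.1°, groundspeed=147.1 kt
Leg 3: track=300.6°, groundspeed=133.9 kt

Leg 1: heading 301.0°; drift +11.6° → track 312.6°, groundspeed 140.1 kt
Leg 2: heading 67.6°; drift -9.5° → track 58.1°, groundspeed 147.1 kt
Leg 3: heading 287.8°; drift +12.8° → track 300.6°, groundspeed 133.9 kt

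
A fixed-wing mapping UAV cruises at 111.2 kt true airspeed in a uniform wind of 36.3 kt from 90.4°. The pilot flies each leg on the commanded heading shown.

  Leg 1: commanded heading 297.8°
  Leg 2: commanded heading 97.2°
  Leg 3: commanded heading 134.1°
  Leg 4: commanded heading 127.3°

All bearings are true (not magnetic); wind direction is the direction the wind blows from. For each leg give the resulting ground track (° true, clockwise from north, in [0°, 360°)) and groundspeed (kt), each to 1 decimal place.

Leg 1: heading 297.8°; drift -6.6° → track 291.2°, groundspeed 144.4 kt
Leg 2: heading 97.2°; drift +3.3° → track 100.5°, groundspeed 75.3 kt
Leg 3: heading 134.1°; drift +16.4° → track 150.5°, groundspeed 88.6 kt
Leg 4: heading 127.3°; drift +14.9° → track 142.2°, groundspeed 85.0 kt

Leg 1: track=291.2°, groundspeed=144.4 kt
Leg 2: track=100.5°, groundspeed=75.3 kt
Leg 3: track=150.5°, groundspeed=88.6 kt
Leg 4: track=142.2°, groundspeed=85.0 kt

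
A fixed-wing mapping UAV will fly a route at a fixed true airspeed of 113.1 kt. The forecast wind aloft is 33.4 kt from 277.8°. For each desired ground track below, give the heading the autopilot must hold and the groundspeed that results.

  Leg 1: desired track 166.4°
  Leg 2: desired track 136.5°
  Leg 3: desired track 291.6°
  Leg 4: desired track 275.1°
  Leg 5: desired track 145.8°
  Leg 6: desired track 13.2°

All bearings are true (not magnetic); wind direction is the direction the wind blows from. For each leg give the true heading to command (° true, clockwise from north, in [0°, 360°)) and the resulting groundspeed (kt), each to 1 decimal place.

Leg 1: heading=182.4°, groundspeed=120.9 kt
Leg 2: heading=147.1°, groundspeed=137.2 kt
Leg 3: heading=287.6°, groundspeed=80.4 kt
Leg 4: heading=275.9°, groundspeed=79.7 kt
Leg 5: heading=158.5°, groundspeed=132.7 kt
Leg 6: heading=356.1°, groundspeed=111.2 kt

Leg 1: desired track 166.4°; wind correction +16.0° → command heading 182.4°, groundspeed 120.9 kt
Leg 2: desired track 136.5°; wind correction +10.6° → command heading 147.1°, groundspeed 137.2 kt
Leg 3: desired track 291.6°; wind correction -4.0° → command heading 287.6°, groundspeed 80.4 kt
Leg 4: desired track 275.1°; wind correction +0.8° → command heading 275.9°, groundspeed 79.7 kt
Leg 5: desired track 145.8°; wind correction +12.7° → command heading 158.5°, groundspeed 132.7 kt
Leg 6: desired track 13.2°; wind correction -17.1° → command heading 356.1°, groundspeed 111.2 kt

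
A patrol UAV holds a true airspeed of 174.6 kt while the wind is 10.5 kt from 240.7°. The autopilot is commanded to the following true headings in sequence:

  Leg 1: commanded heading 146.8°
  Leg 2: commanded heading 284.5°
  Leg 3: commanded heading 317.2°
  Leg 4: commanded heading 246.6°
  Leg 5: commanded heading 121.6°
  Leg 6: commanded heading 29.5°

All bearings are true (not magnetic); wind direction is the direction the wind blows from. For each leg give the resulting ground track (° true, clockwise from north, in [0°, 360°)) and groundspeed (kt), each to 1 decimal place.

Leg 1: heading 146.8°; drift -3.4° → track 143.4°, groundspeed 175.6 kt
Leg 2: heading 284.5°; drift +2.5° → track 287.0°, groundspeed 167.2 kt
Leg 3: heading 317.2°; drift +3.4° → track 320.6°, groundspeed 172.5 kt
Leg 4: heading 246.6°; drift +0.4° → track 247.0°, groundspeed 164.2 kt
Leg 5: heading 121.6°; drift -2.9° → track 118.7°, groundspeed 179.9 kt
Leg 6: heading 29.5°; drift +1.7° → track 31.2°, groundspeed 183.7 kt

Leg 1: track=143.4°, groundspeed=175.6 kt
Leg 2: track=287.0°, groundspeed=167.2 kt
Leg 3: track=320.6°, groundspeed=172.5 kt
Leg 4: track=247.0°, groundspeed=164.2 kt
Leg 5: track=118.7°, groundspeed=179.9 kt
Leg 6: track=31.2°, groundspeed=183.7 kt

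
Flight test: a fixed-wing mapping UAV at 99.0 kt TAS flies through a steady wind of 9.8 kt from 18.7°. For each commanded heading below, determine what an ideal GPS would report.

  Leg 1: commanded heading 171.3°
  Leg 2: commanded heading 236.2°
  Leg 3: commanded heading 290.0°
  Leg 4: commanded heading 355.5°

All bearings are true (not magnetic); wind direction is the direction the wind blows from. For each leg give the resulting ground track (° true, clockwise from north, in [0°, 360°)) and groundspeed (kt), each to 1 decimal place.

Leg 1: track=173.7°, groundspeed=107.8 kt
Leg 2: track=233.0°, groundspeed=106.9 kt
Leg 3: track=284.3°, groundspeed=99.3 kt
Leg 4: track=353.0°, groundspeed=90.1 kt

Leg 1: heading 171.3°; drift +2.4° → track 173.7°, groundspeed 107.8 kt
Leg 2: heading 236.2°; drift -3.2° → track 233.0°, groundspeed 106.9 kt
Leg 3: heading 290.0°; drift -5.7° → track 284.3°, groundspeed 99.3 kt
Leg 4: heading 355.5°; drift -2.5° → track 353.0°, groundspeed 90.1 kt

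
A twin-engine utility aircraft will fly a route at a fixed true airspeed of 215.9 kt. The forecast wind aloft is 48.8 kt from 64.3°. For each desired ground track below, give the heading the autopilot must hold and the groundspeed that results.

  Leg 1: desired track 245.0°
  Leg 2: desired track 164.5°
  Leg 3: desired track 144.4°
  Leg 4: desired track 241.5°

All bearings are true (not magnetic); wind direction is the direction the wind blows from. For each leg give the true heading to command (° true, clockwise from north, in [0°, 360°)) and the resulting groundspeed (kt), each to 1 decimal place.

Leg 1: desired track 245.0°; wind correction +0.2° → command heading 245.2°, groundspeed 264.7 kt
Leg 2: desired track 164.5°; wind correction -12.9° → command heading 151.6°, groundspeed 219.1 kt
Leg 3: desired track 144.4°; wind correction -12.9° → command heading 131.5°, groundspeed 202.1 kt
Leg 4: desired track 241.5°; wind correction -0.6° → command heading 240.9°, groundspeed 264.6 kt

Leg 1: heading=245.2°, groundspeed=264.7 kt
Leg 2: heading=151.6°, groundspeed=219.1 kt
Leg 3: heading=131.5°, groundspeed=202.1 kt
Leg 4: heading=240.9°, groundspeed=264.6 kt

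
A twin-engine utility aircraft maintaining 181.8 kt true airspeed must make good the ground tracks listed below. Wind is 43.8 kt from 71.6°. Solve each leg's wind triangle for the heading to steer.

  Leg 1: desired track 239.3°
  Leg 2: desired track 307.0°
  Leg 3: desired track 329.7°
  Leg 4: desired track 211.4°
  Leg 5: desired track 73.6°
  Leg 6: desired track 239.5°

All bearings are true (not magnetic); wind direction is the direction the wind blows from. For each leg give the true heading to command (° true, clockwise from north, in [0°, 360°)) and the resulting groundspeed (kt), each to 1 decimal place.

Leg 1: heading=236.4°, groundspeed=224.4 kt
Leg 2: heading=318.4°, groundspeed=203.1 kt
Leg 3: heading=343.3°, groundspeed=185.7 kt
Leg 4: heading=202.5°, groundspeed=213.0 kt
Leg 5: heading=73.1°, groundspeed=138.0 kt
Leg 6: heading=236.6°, groundspeed=224.4 kt

Leg 1: desired track 239.3°; wind correction -2.9° → command heading 236.4°, groundspeed 224.4 kt
Leg 2: desired track 307.0°; wind correction +11.4° → command heading 318.4°, groundspeed 203.1 kt
Leg 3: desired track 329.7°; wind correction +13.6° → command heading 343.3°, groundspeed 185.7 kt
Leg 4: desired track 211.4°; wind correction -8.9° → command heading 202.5°, groundspeed 213.0 kt
Leg 5: desired track 73.6°; wind correction -0.5° → command heading 73.1°, groundspeed 138.0 kt
Leg 6: desired track 239.5°; wind correction -2.9° → command heading 236.6°, groundspeed 224.4 kt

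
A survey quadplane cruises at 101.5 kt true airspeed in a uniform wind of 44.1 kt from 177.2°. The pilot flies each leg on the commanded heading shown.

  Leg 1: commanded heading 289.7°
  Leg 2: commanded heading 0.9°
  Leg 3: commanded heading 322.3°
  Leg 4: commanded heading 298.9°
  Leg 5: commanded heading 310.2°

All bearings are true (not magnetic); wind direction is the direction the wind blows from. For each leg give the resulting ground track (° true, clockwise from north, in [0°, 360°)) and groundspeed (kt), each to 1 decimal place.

Leg 1: heading 289.7°; drift +19.0° → track 308.7°, groundspeed 125.2 kt
Leg 2: heading 0.9°; drift -1.1° → track 359.8°, groundspeed 145.5 kt
Leg 3: heading 322.3°; drift +10.4° → track 332.7°, groundspeed 140.0 kt
Leg 4: heading 298.9°; drift +16.7° → track 315.6°, groundspeed 130.2 kt
Leg 5: heading 310.2°; drift +13.8° → track 324.0°, groundspeed 135.5 kt

Leg 1: track=308.7°, groundspeed=125.2 kt
Leg 2: track=359.8°, groundspeed=145.5 kt
Leg 3: track=332.7°, groundspeed=140.0 kt
Leg 4: track=315.6°, groundspeed=130.2 kt
Leg 5: track=324.0°, groundspeed=135.5 kt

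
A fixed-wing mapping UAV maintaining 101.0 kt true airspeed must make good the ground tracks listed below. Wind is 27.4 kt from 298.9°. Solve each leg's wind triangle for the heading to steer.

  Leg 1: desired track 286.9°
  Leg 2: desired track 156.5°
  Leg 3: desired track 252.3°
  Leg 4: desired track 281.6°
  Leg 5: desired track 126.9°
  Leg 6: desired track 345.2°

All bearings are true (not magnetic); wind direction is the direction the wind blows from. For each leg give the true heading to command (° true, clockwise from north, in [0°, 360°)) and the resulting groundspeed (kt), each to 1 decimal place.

Leg 1: desired track 286.9°; wind correction +3.2° → command heading 290.1°, groundspeed 74.0 kt
Leg 2: desired track 156.5°; wind correction +9.5° → command heading 166.0°, groundspeed 121.3 kt
Leg 3: desired track 252.3°; wind correction +11.4° → command heading 263.7°, groundspeed 80.2 kt
Leg 4: desired track 281.6°; wind correction +4.6° → command heading 286.2°, groundspeed 74.5 kt
Leg 5: desired track 126.9°; wind correction +2.2° → command heading 129.1°, groundspeed 128.1 kt
Leg 6: desired track 345.2°; wind correction -11.3° → command heading 333.9°, groundspeed 80.1 kt

Leg 1: heading=290.1°, groundspeed=74.0 kt
Leg 2: heading=166.0°, groundspeed=121.3 kt
Leg 3: heading=263.7°, groundspeed=80.2 kt
Leg 4: heading=286.2°, groundspeed=74.5 kt
Leg 5: heading=129.1°, groundspeed=128.1 kt
Leg 6: heading=333.9°, groundspeed=80.1 kt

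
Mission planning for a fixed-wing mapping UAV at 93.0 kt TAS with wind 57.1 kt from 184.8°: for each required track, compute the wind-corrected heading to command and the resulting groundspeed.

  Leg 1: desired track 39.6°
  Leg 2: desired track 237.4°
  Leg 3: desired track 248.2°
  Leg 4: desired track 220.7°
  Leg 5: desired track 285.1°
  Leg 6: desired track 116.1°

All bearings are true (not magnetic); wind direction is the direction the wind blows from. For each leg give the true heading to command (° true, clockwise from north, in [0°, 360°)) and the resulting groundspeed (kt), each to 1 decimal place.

Leg 1: heading=60.1°, groundspeed=134.0 kt
Leg 2: heading=208.2°, groundspeed=46.5 kt
Leg 3: heading=214.9°, groundspeed=52.2 kt
Leg 4: heading=199.6°, groundspeed=40.5 kt
Leg 5: heading=247.9°, groundspeed=84.3 kt
Leg 6: heading=151.0°, groundspeed=55.5 kt

Leg 1: desired track 39.6°; wind correction +20.5° → command heading 60.1°, groundspeed 134.0 kt
Leg 2: desired track 237.4°; wind correction -29.2° → command heading 208.2°, groundspeed 46.5 kt
Leg 3: desired track 248.2°; wind correction -33.3° → command heading 214.9°, groundspeed 52.2 kt
Leg 4: desired track 220.7°; wind correction -21.1° → command heading 199.6°, groundspeed 40.5 kt
Leg 5: desired track 285.1°; wind correction -37.2° → command heading 247.9°, groundspeed 84.3 kt
Leg 6: desired track 116.1°; wind correction +34.9° → command heading 151.0°, groundspeed 55.5 kt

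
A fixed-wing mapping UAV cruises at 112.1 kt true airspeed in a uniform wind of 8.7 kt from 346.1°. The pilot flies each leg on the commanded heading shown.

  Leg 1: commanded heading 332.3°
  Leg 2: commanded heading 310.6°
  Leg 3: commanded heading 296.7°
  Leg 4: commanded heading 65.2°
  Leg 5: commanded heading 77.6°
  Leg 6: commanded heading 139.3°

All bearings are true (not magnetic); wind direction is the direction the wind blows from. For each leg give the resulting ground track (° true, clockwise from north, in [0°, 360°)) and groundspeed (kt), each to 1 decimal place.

Leg 1: heading 332.3°; drift -1.1° → track 331.2°, groundspeed 103.7 kt
Leg 2: heading 310.6°; drift -2.8° → track 307.8°, groundspeed 105.1 kt
Leg 3: heading 296.7°; drift -3.6° → track 293.1°, groundspeed 106.6 kt
Leg 4: heading 65.2°; drift +4.4° → track 69.6°, groundspeed 110.8 kt
Leg 5: heading 77.6°; drift +4.4° → track 82.0°, groundspeed 112.7 kt
Leg 6: heading 139.3°; drift +1.9° → track 141.2°, groundspeed 119.9 kt

Leg 1: track=331.2°, groundspeed=103.7 kt
Leg 2: track=307.8°, groundspeed=105.1 kt
Leg 3: track=293.1°, groundspeed=106.6 kt
Leg 4: track=69.6°, groundspeed=110.8 kt
Leg 5: track=82.0°, groundspeed=112.7 kt
Leg 6: track=141.2°, groundspeed=119.9 kt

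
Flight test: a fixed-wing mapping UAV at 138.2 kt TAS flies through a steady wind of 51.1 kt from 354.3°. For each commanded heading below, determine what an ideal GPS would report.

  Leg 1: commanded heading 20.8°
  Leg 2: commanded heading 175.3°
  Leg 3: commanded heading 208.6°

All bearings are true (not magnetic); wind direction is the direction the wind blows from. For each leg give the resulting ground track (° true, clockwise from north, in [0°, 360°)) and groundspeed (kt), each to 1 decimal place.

Leg 1: heading 20.8°; drift +13.9° → track 34.7°, groundspeed 95.2 kt
Leg 2: heading 175.3°; drift -0.3° → track 175.0°, groundspeed 189.3 kt
Leg 3: heading 208.6°; drift -9.1° → track 199.5°, groundspeed 182.7 kt

Leg 1: track=34.7°, groundspeed=95.2 kt
Leg 2: track=175.0°, groundspeed=189.3 kt
Leg 3: track=199.5°, groundspeed=182.7 kt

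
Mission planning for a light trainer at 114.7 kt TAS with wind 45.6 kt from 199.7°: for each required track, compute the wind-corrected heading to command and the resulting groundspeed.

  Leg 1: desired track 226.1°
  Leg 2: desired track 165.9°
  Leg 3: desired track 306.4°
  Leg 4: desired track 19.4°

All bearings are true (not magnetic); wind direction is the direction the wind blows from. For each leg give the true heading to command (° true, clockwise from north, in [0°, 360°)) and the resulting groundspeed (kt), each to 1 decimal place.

Leg 1: desired track 226.1°; wind correction -10.2° → command heading 215.9°, groundspeed 72.0 kt
Leg 2: desired track 165.9°; wind correction +12.8° → command heading 178.7°, groundspeed 74.0 kt
Leg 3: desired track 306.4°; wind correction -22.4° → command heading 284.0°, groundspeed 119.2 kt
Leg 4: desired track 19.4°; wind correction -0.1° → command heading 19.3°, groundspeed 160.3 kt

Leg 1: heading=215.9°, groundspeed=72.0 kt
Leg 2: heading=178.7°, groundspeed=74.0 kt
Leg 3: heading=284.0°, groundspeed=119.2 kt
Leg 4: heading=19.3°, groundspeed=160.3 kt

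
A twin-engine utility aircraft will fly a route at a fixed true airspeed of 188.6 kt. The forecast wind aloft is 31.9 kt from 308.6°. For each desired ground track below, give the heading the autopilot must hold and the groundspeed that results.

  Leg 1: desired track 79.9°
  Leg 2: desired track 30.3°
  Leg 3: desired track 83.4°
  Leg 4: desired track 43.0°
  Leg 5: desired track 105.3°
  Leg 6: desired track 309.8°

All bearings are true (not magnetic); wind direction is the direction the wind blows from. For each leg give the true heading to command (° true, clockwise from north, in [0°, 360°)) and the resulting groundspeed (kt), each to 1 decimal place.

Leg 1: desired track 79.9°; wind correction -7.3° → command heading 72.6°, groundspeed 208.1 kt
Leg 2: desired track 30.3°; wind correction -9.6° → command heading 20.7°, groundspeed 181.3 kt
Leg 3: desired track 83.4°; wind correction -6.9° → command heading 76.5°, groundspeed 209.7 kt
Leg 4: desired track 43.0°; wind correction -9.7° → command heading 33.3°, groundspeed 188.3 kt
Leg 5: desired track 105.3°; wind correction -3.8° → command heading 101.5°, groundspeed 217.5 kt
Leg 6: desired track 309.8°; wind correction -0.2° → command heading 309.6°, groundspeed 156.7 kt

Leg 1: heading=72.6°, groundspeed=208.1 kt
Leg 2: heading=20.7°, groundspeed=181.3 kt
Leg 3: heading=76.5°, groundspeed=209.7 kt
Leg 4: heading=33.3°, groundspeed=188.3 kt
Leg 5: heading=101.5°, groundspeed=217.5 kt
Leg 6: heading=309.6°, groundspeed=156.7 kt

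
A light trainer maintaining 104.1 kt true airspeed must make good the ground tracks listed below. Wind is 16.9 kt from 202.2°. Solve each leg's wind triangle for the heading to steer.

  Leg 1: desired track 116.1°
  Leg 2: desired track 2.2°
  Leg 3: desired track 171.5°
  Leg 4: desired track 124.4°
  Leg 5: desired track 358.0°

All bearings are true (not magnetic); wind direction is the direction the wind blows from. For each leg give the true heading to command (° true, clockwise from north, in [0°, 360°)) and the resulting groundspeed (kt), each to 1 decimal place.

Leg 1: desired track 116.1°; wind correction +9.3° → command heading 125.4°, groundspeed 101.6 kt
Leg 2: desired track 2.2°; wind correction -3.2° → command heading 359.0°, groundspeed 119.8 kt
Leg 3: desired track 171.5°; wind correction +4.8° → command heading 176.3°, groundspeed 89.2 kt
Leg 4: desired track 124.4°; wind correction +9.1° → command heading 133.5°, groundspeed 99.2 kt
Leg 5: desired track 358.0°; wind correction -3.8° → command heading 354.2°, groundspeed 119.3 kt

Leg 1: heading=125.4°, groundspeed=101.6 kt
Leg 2: heading=359.0°, groundspeed=119.8 kt
Leg 3: heading=176.3°, groundspeed=89.2 kt
Leg 4: heading=133.5°, groundspeed=99.2 kt
Leg 5: heading=354.2°, groundspeed=119.3 kt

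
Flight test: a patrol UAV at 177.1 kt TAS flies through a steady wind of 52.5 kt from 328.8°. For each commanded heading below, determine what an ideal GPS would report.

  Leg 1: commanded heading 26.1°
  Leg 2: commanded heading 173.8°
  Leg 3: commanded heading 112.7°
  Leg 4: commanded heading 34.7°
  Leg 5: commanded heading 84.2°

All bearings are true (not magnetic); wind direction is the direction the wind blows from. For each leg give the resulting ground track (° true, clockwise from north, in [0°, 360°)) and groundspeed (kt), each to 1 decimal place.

Leg 1: heading 26.1°; drift +16.5° → track 42.6°, groundspeed 155.2 kt
Leg 2: heading 173.8°; drift -5.6° → track 168.2°, groundspeed 225.8 kt
Leg 3: heading 112.7°; drift +8.0° → track 120.7°, groundspeed 221.7 kt
Leg 4: heading 34.7°; drift +17.1° → track 51.8°, groundspeed 162.9 kt
Leg 5: heading 84.2°; drift +13.4° → track 97.6°, groundspeed 205.2 kt

Leg 1: track=42.6°, groundspeed=155.2 kt
Leg 2: track=168.2°, groundspeed=225.8 kt
Leg 3: track=120.7°, groundspeed=221.7 kt
Leg 4: track=51.8°, groundspeed=162.9 kt
Leg 5: track=97.6°, groundspeed=205.2 kt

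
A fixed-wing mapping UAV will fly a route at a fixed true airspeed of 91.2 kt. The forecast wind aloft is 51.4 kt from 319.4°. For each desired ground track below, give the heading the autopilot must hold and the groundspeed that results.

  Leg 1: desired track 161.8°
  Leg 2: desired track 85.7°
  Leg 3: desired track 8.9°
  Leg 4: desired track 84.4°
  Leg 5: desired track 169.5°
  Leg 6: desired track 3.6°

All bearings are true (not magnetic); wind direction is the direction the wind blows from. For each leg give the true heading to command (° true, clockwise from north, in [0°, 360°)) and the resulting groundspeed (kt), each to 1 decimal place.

Leg 1: desired track 161.8°; wind correction +12.4° → command heading 174.2°, groundspeed 136.6 kt
Leg 2: desired track 85.7°; wind correction -27.0° → command heading 58.7°, groundspeed 111.7 kt
Leg 3: desired track 8.9°; wind correction -25.4° → command heading 343.5°, groundspeed 49.0 kt
Leg 4: desired track 84.4°; wind correction -27.5° → command heading 56.9°, groundspeed 110.4 kt
Leg 5: desired track 169.5°; wind correction +16.4° → command heading 185.9°, groundspeed 131.9 kt
Leg 6: desired track 3.6°; wind correction -23.1° → command heading 340.5°, groundspeed 47.0 kt

Leg 1: heading=174.2°, groundspeed=136.6 kt
Leg 2: heading=58.7°, groundspeed=111.7 kt
Leg 3: heading=343.5°, groundspeed=49.0 kt
Leg 4: heading=56.9°, groundspeed=110.4 kt
Leg 5: heading=185.9°, groundspeed=131.9 kt
Leg 6: heading=340.5°, groundspeed=47.0 kt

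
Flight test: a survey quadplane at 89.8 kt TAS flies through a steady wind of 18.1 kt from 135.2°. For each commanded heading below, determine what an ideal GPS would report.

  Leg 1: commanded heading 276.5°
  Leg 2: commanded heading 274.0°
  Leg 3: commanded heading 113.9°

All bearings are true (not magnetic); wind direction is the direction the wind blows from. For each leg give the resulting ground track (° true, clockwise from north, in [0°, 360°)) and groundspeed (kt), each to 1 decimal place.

Leg 1: heading 276.5°; drift +6.2° → track 282.7°, groundspeed 104.5 kt
Leg 2: heading 274.0°; drift +6.6° → track 280.6°, groundspeed 104.1 kt
Leg 3: heading 113.9°; drift -5.2° → track 108.7°, groundspeed 73.2 kt

Leg 1: track=282.7°, groundspeed=104.5 kt
Leg 2: track=280.6°, groundspeed=104.1 kt
Leg 3: track=108.7°, groundspeed=73.2 kt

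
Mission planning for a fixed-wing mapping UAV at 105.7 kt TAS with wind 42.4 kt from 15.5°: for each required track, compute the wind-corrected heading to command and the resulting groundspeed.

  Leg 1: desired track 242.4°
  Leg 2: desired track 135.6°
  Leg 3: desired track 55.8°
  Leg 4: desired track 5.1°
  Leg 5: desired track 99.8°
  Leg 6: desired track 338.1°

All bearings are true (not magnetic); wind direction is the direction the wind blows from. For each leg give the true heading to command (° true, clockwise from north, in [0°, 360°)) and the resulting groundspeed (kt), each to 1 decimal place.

Leg 1: heading=259.4°, groundspeed=130.0 kt
Leg 2: heading=115.3°, groundspeed=120.4 kt
Leg 3: heading=40.8°, groundspeed=69.7 kt
Leg 4: heading=9.3°, groundspeed=63.7 kt
Leg 5: heading=76.3°, groundspeed=92.7 kt
Leg 6: heading=352.2°, groundspeed=68.8 kt

Leg 1: desired track 242.4°; wind correction +17.0° → command heading 259.4°, groundspeed 130.0 kt
Leg 2: desired track 135.6°; wind correction -20.3° → command heading 115.3°, groundspeed 120.4 kt
Leg 3: desired track 55.8°; wind correction -15.0° → command heading 40.8°, groundspeed 69.7 kt
Leg 4: desired track 5.1°; wind correction +4.2° → command heading 9.3°, groundspeed 63.7 kt
Leg 5: desired track 99.8°; wind correction -23.5° → command heading 76.3°, groundspeed 92.7 kt
Leg 6: desired track 338.1°; wind correction +14.1° → command heading 352.2°, groundspeed 68.8 kt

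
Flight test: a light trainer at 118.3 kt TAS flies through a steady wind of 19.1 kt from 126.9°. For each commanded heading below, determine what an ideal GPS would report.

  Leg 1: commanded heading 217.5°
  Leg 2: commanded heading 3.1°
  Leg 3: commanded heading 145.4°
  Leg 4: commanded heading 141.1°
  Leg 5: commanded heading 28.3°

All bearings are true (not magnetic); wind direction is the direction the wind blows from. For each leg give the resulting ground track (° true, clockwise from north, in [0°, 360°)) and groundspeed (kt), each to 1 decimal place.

Leg 1: heading 217.5°; drift +9.2° → track 226.7°, groundspeed 120.0 kt
Leg 2: heading 3.1°; drift -7.0° → track 356.1°, groundspeed 129.9 kt
Leg 3: heading 145.4°; drift +3.5° → track 148.9°, groundspeed 100.4 kt
Leg 4: heading 141.1°; drift +2.7° → track 143.8°, groundspeed 99.9 kt
Leg 5: heading 28.3°; drift -8.9° → track 19.4°, groundspeed 122.6 kt

Leg 1: track=226.7°, groundspeed=120.0 kt
Leg 2: track=356.1°, groundspeed=129.9 kt
Leg 3: track=148.9°, groundspeed=100.4 kt
Leg 4: track=143.8°, groundspeed=99.9 kt
Leg 5: track=19.4°, groundspeed=122.6 kt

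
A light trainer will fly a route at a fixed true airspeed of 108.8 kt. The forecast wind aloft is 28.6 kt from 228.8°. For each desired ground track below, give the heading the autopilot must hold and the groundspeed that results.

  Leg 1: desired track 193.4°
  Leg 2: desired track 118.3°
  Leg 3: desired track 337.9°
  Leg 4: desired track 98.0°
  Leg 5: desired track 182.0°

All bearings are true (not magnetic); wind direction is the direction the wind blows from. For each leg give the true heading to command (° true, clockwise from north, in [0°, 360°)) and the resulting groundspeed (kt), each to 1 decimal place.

Leg 1: desired track 193.4°; wind correction +8.8° → command heading 202.2°, groundspeed 84.2 kt
Leg 2: desired track 118.3°; wind correction +14.3° → command heading 132.6°, groundspeed 115.5 kt
Leg 3: desired track 337.9°; wind correction -14.4° → command heading 323.5°, groundspeed 114.7 kt
Leg 4: desired track 98.0°; wind correction +11.5° → command heading 109.5°, groundspeed 125.3 kt
Leg 5: desired track 182.0°; wind correction +11.0° → command heading 193.0°, groundspeed 87.2 kt

Leg 1: heading=202.2°, groundspeed=84.2 kt
Leg 2: heading=132.6°, groundspeed=115.5 kt
Leg 3: heading=323.5°, groundspeed=114.7 kt
Leg 4: heading=109.5°, groundspeed=125.3 kt
Leg 5: heading=193.0°, groundspeed=87.2 kt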